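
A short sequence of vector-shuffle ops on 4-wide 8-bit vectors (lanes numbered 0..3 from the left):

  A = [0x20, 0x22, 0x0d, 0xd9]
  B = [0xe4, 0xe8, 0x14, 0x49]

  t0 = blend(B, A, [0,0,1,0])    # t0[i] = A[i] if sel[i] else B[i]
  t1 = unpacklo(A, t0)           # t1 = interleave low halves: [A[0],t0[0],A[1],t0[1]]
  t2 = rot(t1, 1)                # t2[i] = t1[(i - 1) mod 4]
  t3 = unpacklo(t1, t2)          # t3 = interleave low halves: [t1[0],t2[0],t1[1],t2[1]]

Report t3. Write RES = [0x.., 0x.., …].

t0 = [0xe4, 0xe8, 0x0d, 0x49]
t1 = [0x20, 0xe4, 0x22, 0xe8]
t2 = [0xe8, 0x20, 0xe4, 0x22]
t3 = [0x20, 0xe8, 0xe4, 0x20]

RES = [0x20, 0xe8, 0xe4, 0x20]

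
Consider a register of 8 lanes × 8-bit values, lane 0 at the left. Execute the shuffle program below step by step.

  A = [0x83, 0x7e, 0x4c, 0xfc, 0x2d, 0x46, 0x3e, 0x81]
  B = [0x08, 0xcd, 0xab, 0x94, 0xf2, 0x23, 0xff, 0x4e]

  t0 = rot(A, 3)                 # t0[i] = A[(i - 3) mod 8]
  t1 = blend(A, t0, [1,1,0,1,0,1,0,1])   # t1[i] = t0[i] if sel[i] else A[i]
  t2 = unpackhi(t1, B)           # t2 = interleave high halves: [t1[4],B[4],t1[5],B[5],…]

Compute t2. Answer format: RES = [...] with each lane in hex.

  t0: 46 3e 81 83 7e 4c fc 2d
  t1: 46 3e 4c 83 2d 4c 3e 2d
  t2: 2d f2 4c 23 3e ff 2d 4e

RES = [0x2d, 0xf2, 0x4c, 0x23, 0x3e, 0xff, 0x2d, 0x4e]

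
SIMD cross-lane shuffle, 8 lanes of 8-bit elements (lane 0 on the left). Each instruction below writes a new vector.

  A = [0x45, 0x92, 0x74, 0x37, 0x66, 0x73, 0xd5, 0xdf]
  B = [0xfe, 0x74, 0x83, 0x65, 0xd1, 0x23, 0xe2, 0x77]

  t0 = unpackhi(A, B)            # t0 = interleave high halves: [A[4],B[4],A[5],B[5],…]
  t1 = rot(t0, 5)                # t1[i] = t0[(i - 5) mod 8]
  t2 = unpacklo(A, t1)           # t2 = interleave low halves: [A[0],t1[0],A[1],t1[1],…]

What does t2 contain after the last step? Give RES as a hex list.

  t0: 66 d1 73 23 d5 e2 df 77
  t1: 23 d5 e2 df 77 66 d1 73
  t2: 45 23 92 d5 74 e2 37 df

RES = [ 0x45  0x23  0x92  0xd5  0x74  0xe2  0x37  0xdf ]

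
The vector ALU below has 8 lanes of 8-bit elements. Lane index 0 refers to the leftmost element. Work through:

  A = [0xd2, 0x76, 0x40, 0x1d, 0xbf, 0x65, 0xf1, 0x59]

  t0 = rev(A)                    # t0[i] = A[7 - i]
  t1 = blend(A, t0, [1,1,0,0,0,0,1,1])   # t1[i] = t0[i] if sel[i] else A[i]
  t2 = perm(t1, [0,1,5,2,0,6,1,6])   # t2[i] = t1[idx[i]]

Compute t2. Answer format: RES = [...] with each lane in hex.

t0 = [0x59, 0xf1, 0x65, 0xbf, 0x1d, 0x40, 0x76, 0xd2]
t1 = [0x59, 0xf1, 0x40, 0x1d, 0xbf, 0x65, 0x76, 0xd2]
t2 = [0x59, 0xf1, 0x65, 0x40, 0x59, 0x76, 0xf1, 0x76]

RES = [0x59, 0xf1, 0x65, 0x40, 0x59, 0x76, 0xf1, 0x76]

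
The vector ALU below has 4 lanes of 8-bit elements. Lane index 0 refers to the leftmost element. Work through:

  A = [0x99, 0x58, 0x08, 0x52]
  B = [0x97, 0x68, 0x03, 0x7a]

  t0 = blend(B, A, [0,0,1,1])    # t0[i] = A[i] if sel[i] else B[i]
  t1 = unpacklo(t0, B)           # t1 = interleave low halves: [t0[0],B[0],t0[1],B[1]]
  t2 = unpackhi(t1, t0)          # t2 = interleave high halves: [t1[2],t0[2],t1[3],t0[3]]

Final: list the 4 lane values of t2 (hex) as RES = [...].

RES = [ 0x68  0x08  0x68  0x52 ]

t0 = [0x97, 0x68, 0x08, 0x52]
t1 = [0x97, 0x97, 0x68, 0x68]
t2 = [0x68, 0x08, 0x68, 0x52]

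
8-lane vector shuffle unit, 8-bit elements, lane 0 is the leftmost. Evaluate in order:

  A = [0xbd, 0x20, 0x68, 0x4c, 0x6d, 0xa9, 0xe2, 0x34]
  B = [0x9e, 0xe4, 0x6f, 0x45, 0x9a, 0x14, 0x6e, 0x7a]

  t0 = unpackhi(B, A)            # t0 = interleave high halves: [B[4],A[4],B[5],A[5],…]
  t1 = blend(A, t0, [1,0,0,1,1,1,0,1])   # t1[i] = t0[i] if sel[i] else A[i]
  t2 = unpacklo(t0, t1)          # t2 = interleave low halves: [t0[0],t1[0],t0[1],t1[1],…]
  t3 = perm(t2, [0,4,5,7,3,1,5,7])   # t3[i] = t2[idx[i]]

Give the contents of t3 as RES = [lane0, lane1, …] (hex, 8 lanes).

RES = [0x9a, 0x14, 0x68, 0xa9, 0x20, 0x9a, 0x68, 0xa9]

  t0: 9a 6d 14 a9 6e e2 7a 34
  t1: 9a 20 68 a9 6e e2 e2 34
  t2: 9a 9a 6d 20 14 68 a9 a9
  t3: 9a 14 68 a9 20 9a 68 a9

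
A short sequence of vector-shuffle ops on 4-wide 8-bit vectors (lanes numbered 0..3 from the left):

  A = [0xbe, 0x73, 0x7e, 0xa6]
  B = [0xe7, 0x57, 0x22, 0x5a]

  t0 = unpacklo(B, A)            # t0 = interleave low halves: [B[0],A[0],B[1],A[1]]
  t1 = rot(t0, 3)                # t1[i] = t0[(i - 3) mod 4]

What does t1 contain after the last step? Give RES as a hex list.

RES = [ 0xbe  0x57  0x73  0xe7 ]

t0 = [0xe7, 0xbe, 0x57, 0x73]
t1 = [0xbe, 0x57, 0x73, 0xe7]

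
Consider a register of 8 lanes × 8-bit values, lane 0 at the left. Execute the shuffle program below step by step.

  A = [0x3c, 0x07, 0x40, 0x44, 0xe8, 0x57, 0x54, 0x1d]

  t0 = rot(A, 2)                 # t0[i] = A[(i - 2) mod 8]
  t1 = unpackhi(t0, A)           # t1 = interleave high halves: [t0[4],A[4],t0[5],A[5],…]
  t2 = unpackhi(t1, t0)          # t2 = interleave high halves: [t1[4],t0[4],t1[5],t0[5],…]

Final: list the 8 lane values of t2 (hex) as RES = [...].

t0 = [0x54, 0x1d, 0x3c, 0x07, 0x40, 0x44, 0xe8, 0x57]
t1 = [0x40, 0xe8, 0x44, 0x57, 0xe8, 0x54, 0x57, 0x1d]
t2 = [0xe8, 0x40, 0x54, 0x44, 0x57, 0xe8, 0x1d, 0x57]

RES = [ 0xe8  0x40  0x54  0x44  0x57  0xe8  0x1d  0x57 ]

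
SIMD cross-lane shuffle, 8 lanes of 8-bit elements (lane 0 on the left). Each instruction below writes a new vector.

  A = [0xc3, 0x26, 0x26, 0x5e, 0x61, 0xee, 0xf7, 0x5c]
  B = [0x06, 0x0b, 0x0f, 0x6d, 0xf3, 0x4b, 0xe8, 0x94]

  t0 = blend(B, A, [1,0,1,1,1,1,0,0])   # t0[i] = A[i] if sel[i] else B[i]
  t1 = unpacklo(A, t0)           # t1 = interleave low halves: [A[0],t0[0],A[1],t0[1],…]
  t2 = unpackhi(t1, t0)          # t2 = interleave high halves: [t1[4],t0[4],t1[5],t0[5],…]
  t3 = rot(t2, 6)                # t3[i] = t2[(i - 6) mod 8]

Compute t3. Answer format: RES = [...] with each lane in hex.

RES = [0x26, 0xee, 0x5e, 0xe8, 0x5e, 0x94, 0x26, 0x61]

t0 = [0xc3, 0x0b, 0x26, 0x5e, 0x61, 0xee, 0xe8, 0x94]
t1 = [0xc3, 0xc3, 0x26, 0x0b, 0x26, 0x26, 0x5e, 0x5e]
t2 = [0x26, 0x61, 0x26, 0xee, 0x5e, 0xe8, 0x5e, 0x94]
t3 = [0x26, 0xee, 0x5e, 0xe8, 0x5e, 0x94, 0x26, 0x61]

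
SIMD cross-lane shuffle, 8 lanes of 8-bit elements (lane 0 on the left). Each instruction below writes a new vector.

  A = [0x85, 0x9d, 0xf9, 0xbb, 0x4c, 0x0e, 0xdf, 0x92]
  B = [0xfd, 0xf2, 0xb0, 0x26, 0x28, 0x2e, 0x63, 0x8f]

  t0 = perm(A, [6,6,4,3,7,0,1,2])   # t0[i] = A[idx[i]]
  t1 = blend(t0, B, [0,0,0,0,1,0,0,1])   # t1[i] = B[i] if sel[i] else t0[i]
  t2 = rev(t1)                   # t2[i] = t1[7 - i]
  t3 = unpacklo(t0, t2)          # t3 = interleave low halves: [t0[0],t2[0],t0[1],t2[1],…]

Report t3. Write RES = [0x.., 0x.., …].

→ t0 |df|df|4c|bb|92|85|9d|f9|
→ t1 |df|df|4c|bb|28|85|9d|8f|
→ t2 |8f|9d|85|28|bb|4c|df|df|
→ t3 |df|8f|df|9d|4c|85|bb|28|

RES = [ 0xdf  0x8f  0xdf  0x9d  0x4c  0x85  0xbb  0x28 ]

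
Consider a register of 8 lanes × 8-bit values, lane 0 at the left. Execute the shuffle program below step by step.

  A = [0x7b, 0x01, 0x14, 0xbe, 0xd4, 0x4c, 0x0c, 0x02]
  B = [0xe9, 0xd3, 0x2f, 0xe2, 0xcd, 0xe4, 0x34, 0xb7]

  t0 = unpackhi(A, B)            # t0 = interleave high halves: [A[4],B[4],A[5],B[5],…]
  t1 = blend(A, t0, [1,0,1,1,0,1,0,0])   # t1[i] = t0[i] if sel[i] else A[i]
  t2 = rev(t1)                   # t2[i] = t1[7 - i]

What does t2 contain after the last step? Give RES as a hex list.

RES = [ 0x02  0x0c  0x34  0xd4  0xe4  0x4c  0x01  0xd4 ]

  t0: d4 cd 4c e4 0c 34 02 b7
  t1: d4 01 4c e4 d4 34 0c 02
  t2: 02 0c 34 d4 e4 4c 01 d4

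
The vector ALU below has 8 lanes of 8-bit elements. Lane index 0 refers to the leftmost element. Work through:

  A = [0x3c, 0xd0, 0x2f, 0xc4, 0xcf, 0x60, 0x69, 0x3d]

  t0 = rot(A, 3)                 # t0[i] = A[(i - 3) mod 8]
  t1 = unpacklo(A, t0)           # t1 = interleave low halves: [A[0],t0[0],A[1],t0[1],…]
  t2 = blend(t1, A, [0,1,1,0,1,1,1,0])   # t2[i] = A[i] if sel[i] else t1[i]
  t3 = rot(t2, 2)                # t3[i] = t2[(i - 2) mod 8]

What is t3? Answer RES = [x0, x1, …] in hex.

RES = [0x69, 0x3c, 0x3c, 0xd0, 0x2f, 0x69, 0xcf, 0x60]

  t0: 60 69 3d 3c d0 2f c4 cf
  t1: 3c 60 d0 69 2f 3d c4 3c
  t2: 3c d0 2f 69 cf 60 69 3c
  t3: 69 3c 3c d0 2f 69 cf 60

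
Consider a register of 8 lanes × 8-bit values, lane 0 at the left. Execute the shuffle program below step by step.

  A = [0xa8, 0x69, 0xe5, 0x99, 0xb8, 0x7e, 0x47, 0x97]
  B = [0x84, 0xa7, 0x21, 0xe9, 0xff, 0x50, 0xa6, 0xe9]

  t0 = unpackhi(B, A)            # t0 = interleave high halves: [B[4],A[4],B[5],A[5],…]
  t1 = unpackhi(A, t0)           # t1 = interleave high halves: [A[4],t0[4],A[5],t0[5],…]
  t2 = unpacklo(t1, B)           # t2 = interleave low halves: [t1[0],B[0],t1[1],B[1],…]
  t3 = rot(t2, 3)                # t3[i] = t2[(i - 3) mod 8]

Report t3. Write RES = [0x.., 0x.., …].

RES = [ 0x21  0x47  0xe9  0xb8  0x84  0xa6  0xa7  0x7e ]

  t0: ff b8 50 7e a6 47 e9 97
  t1: b8 a6 7e 47 47 e9 97 97
  t2: b8 84 a6 a7 7e 21 47 e9
  t3: 21 47 e9 b8 84 a6 a7 7e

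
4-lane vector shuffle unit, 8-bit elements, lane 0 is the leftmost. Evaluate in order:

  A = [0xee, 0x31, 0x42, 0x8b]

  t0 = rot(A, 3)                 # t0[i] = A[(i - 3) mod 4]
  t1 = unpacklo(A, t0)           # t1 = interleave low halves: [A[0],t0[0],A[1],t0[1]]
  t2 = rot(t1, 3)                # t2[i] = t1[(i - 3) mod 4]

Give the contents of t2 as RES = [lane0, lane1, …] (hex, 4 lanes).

→ t0 |31|42|8b|ee|
→ t1 |ee|31|31|42|
→ t2 |31|31|42|ee|

RES = [0x31, 0x31, 0x42, 0xee]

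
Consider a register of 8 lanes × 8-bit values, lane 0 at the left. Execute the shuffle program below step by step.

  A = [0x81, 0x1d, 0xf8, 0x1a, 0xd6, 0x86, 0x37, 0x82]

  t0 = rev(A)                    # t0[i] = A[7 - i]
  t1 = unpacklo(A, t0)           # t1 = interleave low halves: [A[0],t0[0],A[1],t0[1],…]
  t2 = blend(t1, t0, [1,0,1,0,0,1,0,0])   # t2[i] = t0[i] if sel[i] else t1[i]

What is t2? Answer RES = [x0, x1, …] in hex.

RES = [0x82, 0x82, 0x86, 0x37, 0xf8, 0xf8, 0x1a, 0xd6]

→ t0 |82|37|86|d6|1a|f8|1d|81|
→ t1 |81|82|1d|37|f8|86|1a|d6|
→ t2 |82|82|86|37|f8|f8|1a|d6|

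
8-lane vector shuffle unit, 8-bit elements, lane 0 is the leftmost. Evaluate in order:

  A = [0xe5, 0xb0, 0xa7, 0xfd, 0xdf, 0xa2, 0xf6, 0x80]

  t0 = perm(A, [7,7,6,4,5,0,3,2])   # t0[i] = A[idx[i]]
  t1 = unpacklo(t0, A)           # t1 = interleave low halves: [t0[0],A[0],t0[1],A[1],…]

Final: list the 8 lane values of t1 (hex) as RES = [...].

→ t0 |80|80|f6|df|a2|e5|fd|a7|
→ t1 |80|e5|80|b0|f6|a7|df|fd|

RES = [ 0x80  0xe5  0x80  0xb0  0xf6  0xa7  0xdf  0xfd ]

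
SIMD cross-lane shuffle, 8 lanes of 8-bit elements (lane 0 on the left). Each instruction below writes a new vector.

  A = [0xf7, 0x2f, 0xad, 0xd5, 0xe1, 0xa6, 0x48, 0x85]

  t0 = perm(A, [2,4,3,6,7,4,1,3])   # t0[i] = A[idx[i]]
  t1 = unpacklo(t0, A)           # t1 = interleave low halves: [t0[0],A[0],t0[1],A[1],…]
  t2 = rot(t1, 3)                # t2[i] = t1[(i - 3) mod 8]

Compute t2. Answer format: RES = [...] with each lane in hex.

RES = [ 0xad  0x48  0xd5  0xad  0xf7  0xe1  0x2f  0xd5 ]

  t0: ad e1 d5 48 85 e1 2f d5
  t1: ad f7 e1 2f d5 ad 48 d5
  t2: ad 48 d5 ad f7 e1 2f d5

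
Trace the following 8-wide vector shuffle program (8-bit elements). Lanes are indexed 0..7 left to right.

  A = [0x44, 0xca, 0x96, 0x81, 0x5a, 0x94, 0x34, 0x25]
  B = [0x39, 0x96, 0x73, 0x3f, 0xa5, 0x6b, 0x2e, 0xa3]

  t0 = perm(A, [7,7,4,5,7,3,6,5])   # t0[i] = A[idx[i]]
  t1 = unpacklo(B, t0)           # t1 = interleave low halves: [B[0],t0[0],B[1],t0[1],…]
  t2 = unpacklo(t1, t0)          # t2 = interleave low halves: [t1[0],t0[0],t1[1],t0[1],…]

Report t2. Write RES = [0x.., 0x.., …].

RES = [0x39, 0x25, 0x25, 0x25, 0x96, 0x5a, 0x25, 0x94]

t0 = [0x25, 0x25, 0x5a, 0x94, 0x25, 0x81, 0x34, 0x94]
t1 = [0x39, 0x25, 0x96, 0x25, 0x73, 0x5a, 0x3f, 0x94]
t2 = [0x39, 0x25, 0x25, 0x25, 0x96, 0x5a, 0x25, 0x94]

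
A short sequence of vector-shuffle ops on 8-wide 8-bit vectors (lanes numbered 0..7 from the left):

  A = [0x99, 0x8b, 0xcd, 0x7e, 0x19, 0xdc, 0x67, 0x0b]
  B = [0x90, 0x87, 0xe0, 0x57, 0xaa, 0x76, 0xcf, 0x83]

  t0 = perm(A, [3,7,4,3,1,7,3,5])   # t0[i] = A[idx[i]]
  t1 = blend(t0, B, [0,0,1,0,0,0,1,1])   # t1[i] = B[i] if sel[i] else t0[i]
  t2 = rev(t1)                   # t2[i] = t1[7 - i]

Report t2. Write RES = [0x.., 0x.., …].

t0 = [0x7e, 0x0b, 0x19, 0x7e, 0x8b, 0x0b, 0x7e, 0xdc]
t1 = [0x7e, 0x0b, 0xe0, 0x7e, 0x8b, 0x0b, 0xcf, 0x83]
t2 = [0x83, 0xcf, 0x0b, 0x8b, 0x7e, 0xe0, 0x0b, 0x7e]

RES = [ 0x83  0xcf  0x0b  0x8b  0x7e  0xe0  0x0b  0x7e ]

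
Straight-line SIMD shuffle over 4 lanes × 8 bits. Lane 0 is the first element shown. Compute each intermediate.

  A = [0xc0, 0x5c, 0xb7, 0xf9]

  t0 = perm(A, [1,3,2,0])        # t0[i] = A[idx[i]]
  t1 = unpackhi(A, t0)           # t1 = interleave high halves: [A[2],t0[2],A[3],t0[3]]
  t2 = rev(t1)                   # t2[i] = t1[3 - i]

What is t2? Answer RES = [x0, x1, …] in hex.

  t0: 5c f9 b7 c0
  t1: b7 b7 f9 c0
  t2: c0 f9 b7 b7

RES = [ 0xc0  0xf9  0xb7  0xb7 ]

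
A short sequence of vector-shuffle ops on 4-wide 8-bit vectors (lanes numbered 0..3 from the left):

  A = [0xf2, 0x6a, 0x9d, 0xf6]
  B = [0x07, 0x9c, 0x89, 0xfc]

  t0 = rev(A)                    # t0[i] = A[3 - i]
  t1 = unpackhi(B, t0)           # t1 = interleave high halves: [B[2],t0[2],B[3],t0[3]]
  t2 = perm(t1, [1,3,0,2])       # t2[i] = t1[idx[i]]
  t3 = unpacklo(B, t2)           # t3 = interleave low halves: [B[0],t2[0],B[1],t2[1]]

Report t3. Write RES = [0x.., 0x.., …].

RES = [ 0x07  0x6a  0x9c  0xf2 ]

→ t0 |f6|9d|6a|f2|
→ t1 |89|6a|fc|f2|
→ t2 |6a|f2|89|fc|
→ t3 |07|6a|9c|f2|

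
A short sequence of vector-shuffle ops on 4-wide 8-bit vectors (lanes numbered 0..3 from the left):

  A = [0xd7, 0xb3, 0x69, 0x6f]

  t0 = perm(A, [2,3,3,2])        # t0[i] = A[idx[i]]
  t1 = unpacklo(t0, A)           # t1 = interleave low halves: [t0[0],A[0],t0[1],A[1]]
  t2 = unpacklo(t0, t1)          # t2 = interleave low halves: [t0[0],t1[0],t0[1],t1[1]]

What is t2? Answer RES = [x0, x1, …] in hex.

→ t0 |69|6f|6f|69|
→ t1 |69|d7|6f|b3|
→ t2 |69|69|6f|d7|

RES = [0x69, 0x69, 0x6f, 0xd7]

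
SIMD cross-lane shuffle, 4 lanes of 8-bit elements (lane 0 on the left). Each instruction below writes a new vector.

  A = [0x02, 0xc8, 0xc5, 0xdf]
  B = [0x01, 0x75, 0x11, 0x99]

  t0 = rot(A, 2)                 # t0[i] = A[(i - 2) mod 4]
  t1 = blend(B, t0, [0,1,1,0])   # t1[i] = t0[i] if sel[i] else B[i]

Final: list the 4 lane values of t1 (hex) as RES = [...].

→ t0 |c5|df|02|c8|
→ t1 |01|df|02|99|

RES = [ 0x01  0xdf  0x02  0x99 ]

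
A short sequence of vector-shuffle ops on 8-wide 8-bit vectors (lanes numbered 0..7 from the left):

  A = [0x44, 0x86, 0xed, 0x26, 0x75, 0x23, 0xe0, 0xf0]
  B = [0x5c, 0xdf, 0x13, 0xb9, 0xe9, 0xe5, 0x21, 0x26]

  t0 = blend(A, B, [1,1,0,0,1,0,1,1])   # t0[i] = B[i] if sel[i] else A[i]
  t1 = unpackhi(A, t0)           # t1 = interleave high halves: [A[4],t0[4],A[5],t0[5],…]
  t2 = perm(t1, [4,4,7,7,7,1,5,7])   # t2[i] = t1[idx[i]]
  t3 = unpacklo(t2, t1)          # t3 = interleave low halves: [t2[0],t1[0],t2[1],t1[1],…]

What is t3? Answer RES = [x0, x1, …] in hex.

RES = [0xe0, 0x75, 0xe0, 0xe9, 0x26, 0x23, 0x26, 0x23]

→ t0 |5c|df|ed|26|e9|23|21|26|
→ t1 |75|e9|23|23|e0|21|f0|26|
→ t2 |e0|e0|26|26|26|e9|21|26|
→ t3 |e0|75|e0|e9|26|23|26|23|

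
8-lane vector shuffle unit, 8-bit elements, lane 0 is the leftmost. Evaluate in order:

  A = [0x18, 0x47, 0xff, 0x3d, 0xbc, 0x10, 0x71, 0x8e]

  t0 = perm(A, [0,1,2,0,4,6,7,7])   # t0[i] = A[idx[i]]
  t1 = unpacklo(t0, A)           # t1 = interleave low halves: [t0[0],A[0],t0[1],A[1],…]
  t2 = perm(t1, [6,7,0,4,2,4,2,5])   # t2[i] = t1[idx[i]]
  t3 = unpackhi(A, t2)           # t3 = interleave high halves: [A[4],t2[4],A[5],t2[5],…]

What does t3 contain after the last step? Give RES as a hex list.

t0 = [0x18, 0x47, 0xff, 0x18, 0xbc, 0x71, 0x8e, 0x8e]
t1 = [0x18, 0x18, 0x47, 0x47, 0xff, 0xff, 0x18, 0x3d]
t2 = [0x18, 0x3d, 0x18, 0xff, 0x47, 0xff, 0x47, 0xff]
t3 = [0xbc, 0x47, 0x10, 0xff, 0x71, 0x47, 0x8e, 0xff]

RES = [0xbc, 0x47, 0x10, 0xff, 0x71, 0x47, 0x8e, 0xff]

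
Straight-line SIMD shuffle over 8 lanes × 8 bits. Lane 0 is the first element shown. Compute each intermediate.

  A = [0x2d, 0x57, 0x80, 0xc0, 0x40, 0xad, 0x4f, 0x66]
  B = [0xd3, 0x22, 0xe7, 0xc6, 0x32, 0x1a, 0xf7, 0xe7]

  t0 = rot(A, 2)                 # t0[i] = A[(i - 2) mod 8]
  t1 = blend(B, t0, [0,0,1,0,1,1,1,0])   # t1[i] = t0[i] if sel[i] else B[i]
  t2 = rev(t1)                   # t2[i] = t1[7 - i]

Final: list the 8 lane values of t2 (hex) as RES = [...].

  t0: 4f 66 2d 57 80 c0 40 ad
  t1: d3 22 2d c6 80 c0 40 e7
  t2: e7 40 c0 80 c6 2d 22 d3

RES = [0xe7, 0x40, 0xc0, 0x80, 0xc6, 0x2d, 0x22, 0xd3]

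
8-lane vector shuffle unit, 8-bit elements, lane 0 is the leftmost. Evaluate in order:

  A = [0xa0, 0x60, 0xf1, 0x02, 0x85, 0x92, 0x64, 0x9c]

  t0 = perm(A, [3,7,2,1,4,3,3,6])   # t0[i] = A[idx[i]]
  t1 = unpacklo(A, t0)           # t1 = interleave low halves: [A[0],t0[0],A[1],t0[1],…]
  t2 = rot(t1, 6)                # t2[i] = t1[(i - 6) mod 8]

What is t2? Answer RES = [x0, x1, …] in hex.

→ t0 |02|9c|f1|60|85|02|02|64|
→ t1 |a0|02|60|9c|f1|f1|02|60|
→ t2 |60|9c|f1|f1|02|60|a0|02|

RES = [0x60, 0x9c, 0xf1, 0xf1, 0x02, 0x60, 0xa0, 0x02]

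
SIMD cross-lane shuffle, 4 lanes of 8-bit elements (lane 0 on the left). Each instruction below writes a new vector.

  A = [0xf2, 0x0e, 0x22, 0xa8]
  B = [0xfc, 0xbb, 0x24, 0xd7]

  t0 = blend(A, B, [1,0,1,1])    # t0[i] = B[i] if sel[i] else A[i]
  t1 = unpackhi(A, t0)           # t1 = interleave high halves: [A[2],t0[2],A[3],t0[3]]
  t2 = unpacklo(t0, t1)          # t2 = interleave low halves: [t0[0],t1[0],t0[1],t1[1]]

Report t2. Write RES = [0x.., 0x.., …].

RES = [ 0xfc  0x22  0x0e  0x24 ]

t0 = [0xfc, 0x0e, 0x24, 0xd7]
t1 = [0x22, 0x24, 0xa8, 0xd7]
t2 = [0xfc, 0x22, 0x0e, 0x24]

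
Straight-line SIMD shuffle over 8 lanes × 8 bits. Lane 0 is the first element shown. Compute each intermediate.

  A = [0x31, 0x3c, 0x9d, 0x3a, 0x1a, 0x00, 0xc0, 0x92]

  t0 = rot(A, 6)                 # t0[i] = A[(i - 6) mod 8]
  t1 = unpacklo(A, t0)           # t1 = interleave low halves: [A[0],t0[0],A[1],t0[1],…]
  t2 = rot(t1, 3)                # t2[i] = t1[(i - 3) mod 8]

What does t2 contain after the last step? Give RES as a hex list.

→ t0 |9d|3a|1a|00|c0|92|31|3c|
→ t1 |31|9d|3c|3a|9d|1a|3a|00|
→ t2 |1a|3a|00|31|9d|3c|3a|9d|

RES = [ 0x1a  0x3a  0x00  0x31  0x9d  0x3c  0x3a  0x9d ]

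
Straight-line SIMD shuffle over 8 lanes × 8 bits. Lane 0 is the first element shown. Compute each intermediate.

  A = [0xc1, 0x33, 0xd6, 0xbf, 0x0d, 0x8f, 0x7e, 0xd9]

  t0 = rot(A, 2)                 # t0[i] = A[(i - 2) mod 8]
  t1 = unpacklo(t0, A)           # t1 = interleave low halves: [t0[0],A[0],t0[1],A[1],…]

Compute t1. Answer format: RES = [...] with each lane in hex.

→ t0 |7e|d9|c1|33|d6|bf|0d|8f|
→ t1 |7e|c1|d9|33|c1|d6|33|bf|

RES = [0x7e, 0xc1, 0xd9, 0x33, 0xc1, 0xd6, 0x33, 0xbf]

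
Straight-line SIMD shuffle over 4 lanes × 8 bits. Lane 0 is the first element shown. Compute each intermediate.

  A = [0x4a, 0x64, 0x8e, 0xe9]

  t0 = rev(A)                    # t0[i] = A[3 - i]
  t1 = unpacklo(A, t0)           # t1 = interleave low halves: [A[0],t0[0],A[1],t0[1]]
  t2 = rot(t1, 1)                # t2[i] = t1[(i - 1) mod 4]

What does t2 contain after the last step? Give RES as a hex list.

RES = [0x8e, 0x4a, 0xe9, 0x64]

→ t0 |e9|8e|64|4a|
→ t1 |4a|e9|64|8e|
→ t2 |8e|4a|e9|64|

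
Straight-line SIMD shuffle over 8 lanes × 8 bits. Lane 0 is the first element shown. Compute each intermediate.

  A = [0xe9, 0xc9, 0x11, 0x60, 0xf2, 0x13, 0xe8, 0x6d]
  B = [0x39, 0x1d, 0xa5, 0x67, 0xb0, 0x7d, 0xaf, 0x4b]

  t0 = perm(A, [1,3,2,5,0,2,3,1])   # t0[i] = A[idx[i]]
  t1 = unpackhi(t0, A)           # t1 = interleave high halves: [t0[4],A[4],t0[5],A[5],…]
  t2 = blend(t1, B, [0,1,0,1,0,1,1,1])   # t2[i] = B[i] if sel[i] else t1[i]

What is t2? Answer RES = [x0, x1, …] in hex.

→ t0 |c9|60|11|13|e9|11|60|c9|
→ t1 |e9|f2|11|13|60|e8|c9|6d|
→ t2 |e9|1d|11|67|60|7d|af|4b|

RES = [ 0xe9  0x1d  0x11  0x67  0x60  0x7d  0xaf  0x4b ]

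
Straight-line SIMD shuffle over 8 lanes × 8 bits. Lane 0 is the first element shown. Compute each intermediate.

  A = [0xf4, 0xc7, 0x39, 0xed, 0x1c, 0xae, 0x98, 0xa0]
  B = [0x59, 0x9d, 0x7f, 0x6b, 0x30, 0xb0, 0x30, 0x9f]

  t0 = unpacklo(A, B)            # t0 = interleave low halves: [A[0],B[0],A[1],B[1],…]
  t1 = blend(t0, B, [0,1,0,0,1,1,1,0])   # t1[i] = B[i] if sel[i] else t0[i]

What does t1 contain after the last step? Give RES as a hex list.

→ t0 |f4|59|c7|9d|39|7f|ed|6b|
→ t1 |f4|9d|c7|9d|30|b0|30|6b|

RES = [0xf4, 0x9d, 0xc7, 0x9d, 0x30, 0xb0, 0x30, 0x6b]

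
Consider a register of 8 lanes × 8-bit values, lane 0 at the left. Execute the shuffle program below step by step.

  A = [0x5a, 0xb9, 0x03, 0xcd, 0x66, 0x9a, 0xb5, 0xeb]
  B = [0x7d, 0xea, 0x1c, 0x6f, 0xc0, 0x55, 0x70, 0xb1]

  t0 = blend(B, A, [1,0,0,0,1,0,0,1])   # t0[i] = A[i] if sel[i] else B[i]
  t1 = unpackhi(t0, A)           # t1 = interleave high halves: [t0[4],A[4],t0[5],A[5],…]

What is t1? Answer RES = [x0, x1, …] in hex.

t0 = [0x5a, 0xea, 0x1c, 0x6f, 0x66, 0x55, 0x70, 0xeb]
t1 = [0x66, 0x66, 0x55, 0x9a, 0x70, 0xb5, 0xeb, 0xeb]

RES = [ 0x66  0x66  0x55  0x9a  0x70  0xb5  0xeb  0xeb ]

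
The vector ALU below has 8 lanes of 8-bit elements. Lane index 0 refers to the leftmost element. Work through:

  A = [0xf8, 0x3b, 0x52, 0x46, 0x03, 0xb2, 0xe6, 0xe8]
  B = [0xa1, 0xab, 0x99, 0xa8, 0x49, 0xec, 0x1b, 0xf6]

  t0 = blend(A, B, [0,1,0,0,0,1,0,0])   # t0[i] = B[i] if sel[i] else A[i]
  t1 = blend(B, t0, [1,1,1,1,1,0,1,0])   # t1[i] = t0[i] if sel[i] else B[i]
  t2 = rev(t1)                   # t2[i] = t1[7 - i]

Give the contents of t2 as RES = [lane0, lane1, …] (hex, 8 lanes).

→ t0 |f8|ab|52|46|03|ec|e6|e8|
→ t1 |f8|ab|52|46|03|ec|e6|f6|
→ t2 |f6|e6|ec|03|46|52|ab|f8|

RES = [0xf6, 0xe6, 0xec, 0x03, 0x46, 0x52, 0xab, 0xf8]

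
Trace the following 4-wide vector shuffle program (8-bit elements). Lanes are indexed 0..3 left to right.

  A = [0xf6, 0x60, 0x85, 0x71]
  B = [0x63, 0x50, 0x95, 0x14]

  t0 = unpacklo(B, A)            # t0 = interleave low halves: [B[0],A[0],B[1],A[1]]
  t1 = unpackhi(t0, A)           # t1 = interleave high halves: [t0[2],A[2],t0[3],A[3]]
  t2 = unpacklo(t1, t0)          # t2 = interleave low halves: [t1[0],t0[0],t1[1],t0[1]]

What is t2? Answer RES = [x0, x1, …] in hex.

t0 = [0x63, 0xf6, 0x50, 0x60]
t1 = [0x50, 0x85, 0x60, 0x71]
t2 = [0x50, 0x63, 0x85, 0xf6]

RES = [0x50, 0x63, 0x85, 0xf6]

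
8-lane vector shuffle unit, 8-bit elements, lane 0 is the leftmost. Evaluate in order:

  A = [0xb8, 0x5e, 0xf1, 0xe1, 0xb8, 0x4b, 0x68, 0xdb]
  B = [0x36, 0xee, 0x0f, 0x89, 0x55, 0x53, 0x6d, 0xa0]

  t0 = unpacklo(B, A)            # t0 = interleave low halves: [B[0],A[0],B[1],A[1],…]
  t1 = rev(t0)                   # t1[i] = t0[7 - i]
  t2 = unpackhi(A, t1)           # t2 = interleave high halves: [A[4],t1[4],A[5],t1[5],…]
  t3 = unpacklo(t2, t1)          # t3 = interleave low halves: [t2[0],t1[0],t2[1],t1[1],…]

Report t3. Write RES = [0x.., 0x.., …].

→ t0 |36|b8|ee|5e|0f|f1|89|e1|
→ t1 |e1|89|f1|0f|5e|ee|b8|36|
→ t2 |b8|5e|4b|ee|68|b8|db|36|
→ t3 |b8|e1|5e|89|4b|f1|ee|0f|

RES = [ 0xb8  0xe1  0x5e  0x89  0x4b  0xf1  0xee  0x0f ]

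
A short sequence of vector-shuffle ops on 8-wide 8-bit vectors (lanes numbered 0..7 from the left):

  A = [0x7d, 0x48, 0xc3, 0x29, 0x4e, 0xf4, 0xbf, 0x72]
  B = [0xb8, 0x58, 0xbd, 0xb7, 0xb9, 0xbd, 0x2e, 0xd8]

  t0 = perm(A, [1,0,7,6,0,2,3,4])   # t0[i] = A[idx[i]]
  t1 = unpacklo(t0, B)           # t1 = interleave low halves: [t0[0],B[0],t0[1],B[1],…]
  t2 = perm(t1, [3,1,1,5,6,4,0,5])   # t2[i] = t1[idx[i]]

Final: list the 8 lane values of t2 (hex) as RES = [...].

RES = [ 0x58  0xb8  0xb8  0xbd  0xbf  0x72  0x48  0xbd ]

t0 = [0x48, 0x7d, 0x72, 0xbf, 0x7d, 0xc3, 0x29, 0x4e]
t1 = [0x48, 0xb8, 0x7d, 0x58, 0x72, 0xbd, 0xbf, 0xb7]
t2 = [0x58, 0xb8, 0xb8, 0xbd, 0xbf, 0x72, 0x48, 0xbd]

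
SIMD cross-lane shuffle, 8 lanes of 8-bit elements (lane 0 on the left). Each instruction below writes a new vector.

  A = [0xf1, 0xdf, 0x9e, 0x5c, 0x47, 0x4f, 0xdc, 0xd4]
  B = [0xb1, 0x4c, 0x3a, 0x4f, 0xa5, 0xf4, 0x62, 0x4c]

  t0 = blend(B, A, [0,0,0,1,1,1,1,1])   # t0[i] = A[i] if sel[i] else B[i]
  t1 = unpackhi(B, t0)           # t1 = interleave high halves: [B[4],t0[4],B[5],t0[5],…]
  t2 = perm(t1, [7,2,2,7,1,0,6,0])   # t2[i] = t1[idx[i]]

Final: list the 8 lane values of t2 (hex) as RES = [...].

→ t0 |b1|4c|3a|5c|47|4f|dc|d4|
→ t1 |a5|47|f4|4f|62|dc|4c|d4|
→ t2 |d4|f4|f4|d4|47|a5|4c|a5|

RES = [0xd4, 0xf4, 0xf4, 0xd4, 0x47, 0xa5, 0x4c, 0xa5]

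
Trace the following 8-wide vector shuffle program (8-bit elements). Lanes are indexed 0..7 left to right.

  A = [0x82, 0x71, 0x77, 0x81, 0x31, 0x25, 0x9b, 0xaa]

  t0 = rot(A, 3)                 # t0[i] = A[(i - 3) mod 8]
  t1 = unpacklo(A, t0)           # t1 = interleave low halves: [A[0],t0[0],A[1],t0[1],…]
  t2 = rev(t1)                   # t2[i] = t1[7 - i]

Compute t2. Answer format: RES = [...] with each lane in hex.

t0 = [0x25, 0x9b, 0xaa, 0x82, 0x71, 0x77, 0x81, 0x31]
t1 = [0x82, 0x25, 0x71, 0x9b, 0x77, 0xaa, 0x81, 0x82]
t2 = [0x82, 0x81, 0xaa, 0x77, 0x9b, 0x71, 0x25, 0x82]

RES = [ 0x82  0x81  0xaa  0x77  0x9b  0x71  0x25  0x82 ]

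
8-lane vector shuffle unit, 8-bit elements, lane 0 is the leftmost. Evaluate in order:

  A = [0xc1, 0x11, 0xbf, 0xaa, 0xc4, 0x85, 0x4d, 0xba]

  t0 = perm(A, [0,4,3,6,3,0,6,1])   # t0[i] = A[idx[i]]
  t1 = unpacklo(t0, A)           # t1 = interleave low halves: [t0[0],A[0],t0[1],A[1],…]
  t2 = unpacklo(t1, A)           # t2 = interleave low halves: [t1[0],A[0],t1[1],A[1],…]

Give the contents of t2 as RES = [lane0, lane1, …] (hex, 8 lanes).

RES = [0xc1, 0xc1, 0xc1, 0x11, 0xc4, 0xbf, 0x11, 0xaa]

  t0: c1 c4 aa 4d aa c1 4d 11
  t1: c1 c1 c4 11 aa bf 4d aa
  t2: c1 c1 c1 11 c4 bf 11 aa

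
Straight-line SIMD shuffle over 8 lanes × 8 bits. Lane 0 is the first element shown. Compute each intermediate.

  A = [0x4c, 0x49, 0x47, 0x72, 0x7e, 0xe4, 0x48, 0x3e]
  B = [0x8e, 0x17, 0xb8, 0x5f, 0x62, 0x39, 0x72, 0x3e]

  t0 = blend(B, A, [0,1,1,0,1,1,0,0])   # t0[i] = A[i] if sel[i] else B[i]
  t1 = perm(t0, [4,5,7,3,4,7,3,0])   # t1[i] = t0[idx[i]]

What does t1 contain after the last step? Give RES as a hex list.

RES = [ 0x7e  0xe4  0x3e  0x5f  0x7e  0x3e  0x5f  0x8e ]

→ t0 |8e|49|47|5f|7e|e4|72|3e|
→ t1 |7e|e4|3e|5f|7e|3e|5f|8e|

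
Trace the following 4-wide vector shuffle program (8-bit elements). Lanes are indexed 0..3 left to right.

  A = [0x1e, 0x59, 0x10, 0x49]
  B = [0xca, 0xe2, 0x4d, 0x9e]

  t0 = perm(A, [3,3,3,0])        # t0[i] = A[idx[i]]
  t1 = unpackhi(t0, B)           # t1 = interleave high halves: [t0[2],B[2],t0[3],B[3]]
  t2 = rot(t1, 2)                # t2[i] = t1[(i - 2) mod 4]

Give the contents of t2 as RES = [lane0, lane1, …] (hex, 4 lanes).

RES = [ 0x1e  0x9e  0x49  0x4d ]

t0 = [0x49, 0x49, 0x49, 0x1e]
t1 = [0x49, 0x4d, 0x1e, 0x9e]
t2 = [0x1e, 0x9e, 0x49, 0x4d]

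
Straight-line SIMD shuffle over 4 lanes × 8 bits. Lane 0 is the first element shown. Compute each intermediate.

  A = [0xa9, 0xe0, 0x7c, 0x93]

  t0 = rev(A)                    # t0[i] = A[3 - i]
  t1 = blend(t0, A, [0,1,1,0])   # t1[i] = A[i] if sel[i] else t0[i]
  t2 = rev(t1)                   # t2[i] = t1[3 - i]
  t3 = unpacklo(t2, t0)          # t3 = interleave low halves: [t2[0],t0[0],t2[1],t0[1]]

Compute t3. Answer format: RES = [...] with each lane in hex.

  t0: 93 7c e0 a9
  t1: 93 e0 7c a9
  t2: a9 7c e0 93
  t3: a9 93 7c 7c

RES = [ 0xa9  0x93  0x7c  0x7c ]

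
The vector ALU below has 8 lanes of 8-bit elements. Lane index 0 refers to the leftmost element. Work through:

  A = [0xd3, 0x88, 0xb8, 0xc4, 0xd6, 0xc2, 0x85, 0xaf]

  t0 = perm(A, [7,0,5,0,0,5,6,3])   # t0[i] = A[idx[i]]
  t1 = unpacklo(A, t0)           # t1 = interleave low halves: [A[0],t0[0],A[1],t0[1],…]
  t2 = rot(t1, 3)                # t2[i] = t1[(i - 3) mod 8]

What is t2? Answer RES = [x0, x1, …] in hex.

  t0: af d3 c2 d3 d3 c2 85 c4
  t1: d3 af 88 d3 b8 c2 c4 d3
  t2: c2 c4 d3 d3 af 88 d3 b8

RES = [ 0xc2  0xc4  0xd3  0xd3  0xaf  0x88  0xd3  0xb8 ]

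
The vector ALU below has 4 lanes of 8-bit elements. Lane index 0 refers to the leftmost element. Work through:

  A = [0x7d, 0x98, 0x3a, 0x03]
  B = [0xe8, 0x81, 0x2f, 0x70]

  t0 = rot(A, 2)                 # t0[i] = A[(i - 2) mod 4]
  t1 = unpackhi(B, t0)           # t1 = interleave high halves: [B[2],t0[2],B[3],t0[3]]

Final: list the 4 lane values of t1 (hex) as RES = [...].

RES = [0x2f, 0x7d, 0x70, 0x98]

  t0: 3a 03 7d 98
  t1: 2f 7d 70 98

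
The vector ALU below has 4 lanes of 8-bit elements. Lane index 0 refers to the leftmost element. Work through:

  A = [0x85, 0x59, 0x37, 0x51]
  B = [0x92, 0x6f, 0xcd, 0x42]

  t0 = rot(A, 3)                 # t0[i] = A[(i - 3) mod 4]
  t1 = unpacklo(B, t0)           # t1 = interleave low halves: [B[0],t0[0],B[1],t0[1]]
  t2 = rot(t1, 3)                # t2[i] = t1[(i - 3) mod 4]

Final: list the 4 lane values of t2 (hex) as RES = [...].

  t0: 59 37 51 85
  t1: 92 59 6f 37
  t2: 59 6f 37 92

RES = [ 0x59  0x6f  0x37  0x92 ]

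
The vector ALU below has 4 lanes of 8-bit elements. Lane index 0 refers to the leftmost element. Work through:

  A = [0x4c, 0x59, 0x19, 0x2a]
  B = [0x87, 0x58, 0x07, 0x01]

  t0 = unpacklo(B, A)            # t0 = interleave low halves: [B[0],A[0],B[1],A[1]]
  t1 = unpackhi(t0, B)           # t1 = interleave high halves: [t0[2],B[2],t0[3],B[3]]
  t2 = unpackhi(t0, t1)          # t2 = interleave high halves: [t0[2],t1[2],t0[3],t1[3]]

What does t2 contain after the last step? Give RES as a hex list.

  t0: 87 4c 58 59
  t1: 58 07 59 01
  t2: 58 59 59 01

RES = [0x58, 0x59, 0x59, 0x01]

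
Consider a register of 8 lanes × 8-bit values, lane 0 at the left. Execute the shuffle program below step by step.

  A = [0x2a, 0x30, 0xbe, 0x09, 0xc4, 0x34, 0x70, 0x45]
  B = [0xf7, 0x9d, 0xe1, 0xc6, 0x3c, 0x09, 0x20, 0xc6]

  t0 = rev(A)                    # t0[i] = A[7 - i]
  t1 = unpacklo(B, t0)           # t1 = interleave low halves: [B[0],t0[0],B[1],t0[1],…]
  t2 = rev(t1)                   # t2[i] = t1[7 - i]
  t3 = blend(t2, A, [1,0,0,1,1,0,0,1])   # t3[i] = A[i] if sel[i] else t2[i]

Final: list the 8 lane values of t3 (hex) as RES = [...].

RES = [0x2a, 0xc6, 0x34, 0x09, 0xc4, 0x9d, 0x45, 0x45]

  t0: 45 70 34 c4 09 be 30 2a
  t1: f7 45 9d 70 e1 34 c6 c4
  t2: c4 c6 34 e1 70 9d 45 f7
  t3: 2a c6 34 09 c4 9d 45 45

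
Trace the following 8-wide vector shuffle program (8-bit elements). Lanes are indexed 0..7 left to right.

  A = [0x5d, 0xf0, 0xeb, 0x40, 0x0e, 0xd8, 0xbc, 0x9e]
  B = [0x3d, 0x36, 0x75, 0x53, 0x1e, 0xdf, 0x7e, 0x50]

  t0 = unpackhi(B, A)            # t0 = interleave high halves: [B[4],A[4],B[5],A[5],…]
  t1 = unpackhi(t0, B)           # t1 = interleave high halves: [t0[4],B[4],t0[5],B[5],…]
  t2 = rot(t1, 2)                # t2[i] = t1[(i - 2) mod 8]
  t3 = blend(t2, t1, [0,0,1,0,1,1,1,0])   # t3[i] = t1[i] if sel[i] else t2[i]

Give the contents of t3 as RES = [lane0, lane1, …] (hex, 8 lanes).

RES = [0x9e, 0x50, 0xbc, 0x1e, 0x50, 0x7e, 0x9e, 0x7e]

t0 = [0x1e, 0x0e, 0xdf, 0xd8, 0x7e, 0xbc, 0x50, 0x9e]
t1 = [0x7e, 0x1e, 0xbc, 0xdf, 0x50, 0x7e, 0x9e, 0x50]
t2 = [0x9e, 0x50, 0x7e, 0x1e, 0xbc, 0xdf, 0x50, 0x7e]
t3 = [0x9e, 0x50, 0xbc, 0x1e, 0x50, 0x7e, 0x9e, 0x7e]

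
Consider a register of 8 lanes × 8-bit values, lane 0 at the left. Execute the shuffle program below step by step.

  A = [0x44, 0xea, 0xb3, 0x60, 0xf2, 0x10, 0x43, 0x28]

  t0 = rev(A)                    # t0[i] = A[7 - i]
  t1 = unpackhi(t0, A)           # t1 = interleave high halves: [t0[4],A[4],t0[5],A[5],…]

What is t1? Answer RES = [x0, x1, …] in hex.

→ t0 |28|43|10|f2|60|b3|ea|44|
→ t1 |60|f2|b3|10|ea|43|44|28|

RES = [ 0x60  0xf2  0xb3  0x10  0xea  0x43  0x44  0x28 ]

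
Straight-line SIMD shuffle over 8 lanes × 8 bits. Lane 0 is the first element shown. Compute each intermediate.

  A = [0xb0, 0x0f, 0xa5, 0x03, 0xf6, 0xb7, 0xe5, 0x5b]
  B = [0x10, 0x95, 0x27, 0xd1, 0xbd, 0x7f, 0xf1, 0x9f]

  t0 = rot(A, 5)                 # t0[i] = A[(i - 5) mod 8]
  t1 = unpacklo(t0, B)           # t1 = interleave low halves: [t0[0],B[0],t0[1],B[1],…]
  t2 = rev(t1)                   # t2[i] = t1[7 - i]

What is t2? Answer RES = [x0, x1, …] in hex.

RES = [0xd1, 0xe5, 0x27, 0xb7, 0x95, 0xf6, 0x10, 0x03]

t0 = [0x03, 0xf6, 0xb7, 0xe5, 0x5b, 0xb0, 0x0f, 0xa5]
t1 = [0x03, 0x10, 0xf6, 0x95, 0xb7, 0x27, 0xe5, 0xd1]
t2 = [0xd1, 0xe5, 0x27, 0xb7, 0x95, 0xf6, 0x10, 0x03]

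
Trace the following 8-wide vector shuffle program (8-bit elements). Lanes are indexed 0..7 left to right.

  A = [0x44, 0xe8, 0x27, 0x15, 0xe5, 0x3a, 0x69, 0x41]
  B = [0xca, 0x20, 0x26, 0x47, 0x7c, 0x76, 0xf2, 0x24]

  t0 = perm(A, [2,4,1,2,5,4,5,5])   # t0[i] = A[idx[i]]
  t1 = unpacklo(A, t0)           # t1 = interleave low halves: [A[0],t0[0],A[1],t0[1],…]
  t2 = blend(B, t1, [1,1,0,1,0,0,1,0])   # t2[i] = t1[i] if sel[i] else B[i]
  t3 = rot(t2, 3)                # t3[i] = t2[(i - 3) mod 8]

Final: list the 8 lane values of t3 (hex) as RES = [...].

t0 = [0x27, 0xe5, 0xe8, 0x27, 0x3a, 0xe5, 0x3a, 0x3a]
t1 = [0x44, 0x27, 0xe8, 0xe5, 0x27, 0xe8, 0x15, 0x27]
t2 = [0x44, 0x27, 0x26, 0xe5, 0x7c, 0x76, 0x15, 0x24]
t3 = [0x76, 0x15, 0x24, 0x44, 0x27, 0x26, 0xe5, 0x7c]

RES = [0x76, 0x15, 0x24, 0x44, 0x27, 0x26, 0xe5, 0x7c]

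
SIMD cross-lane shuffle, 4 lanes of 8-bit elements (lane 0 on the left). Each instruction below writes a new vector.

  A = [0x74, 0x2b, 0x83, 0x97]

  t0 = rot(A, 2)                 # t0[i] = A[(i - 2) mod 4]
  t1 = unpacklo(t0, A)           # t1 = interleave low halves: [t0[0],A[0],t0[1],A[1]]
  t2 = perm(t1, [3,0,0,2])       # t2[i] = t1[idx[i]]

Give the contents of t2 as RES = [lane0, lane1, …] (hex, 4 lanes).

  t0: 83 97 74 2b
  t1: 83 74 97 2b
  t2: 2b 83 83 97

RES = [ 0x2b  0x83  0x83  0x97 ]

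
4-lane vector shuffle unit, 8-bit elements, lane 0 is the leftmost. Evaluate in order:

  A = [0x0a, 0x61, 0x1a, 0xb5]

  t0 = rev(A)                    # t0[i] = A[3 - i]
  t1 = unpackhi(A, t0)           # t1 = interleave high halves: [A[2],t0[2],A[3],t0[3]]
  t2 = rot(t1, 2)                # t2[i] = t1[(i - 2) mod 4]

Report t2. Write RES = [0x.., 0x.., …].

  t0: b5 1a 61 0a
  t1: 1a 61 b5 0a
  t2: b5 0a 1a 61

RES = [0xb5, 0x0a, 0x1a, 0x61]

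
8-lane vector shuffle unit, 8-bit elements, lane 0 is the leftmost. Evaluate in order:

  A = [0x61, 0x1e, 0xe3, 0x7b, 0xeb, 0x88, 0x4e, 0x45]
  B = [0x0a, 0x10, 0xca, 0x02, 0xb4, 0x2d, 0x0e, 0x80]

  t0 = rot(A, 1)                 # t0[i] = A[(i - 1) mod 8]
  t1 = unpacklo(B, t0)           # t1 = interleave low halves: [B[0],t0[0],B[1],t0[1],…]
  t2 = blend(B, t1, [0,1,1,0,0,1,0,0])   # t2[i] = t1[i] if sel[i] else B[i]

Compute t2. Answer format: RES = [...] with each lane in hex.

RES = [0x0a, 0x45, 0x10, 0x02, 0xb4, 0x1e, 0x0e, 0x80]

→ t0 |45|61|1e|e3|7b|eb|88|4e|
→ t1 |0a|45|10|61|ca|1e|02|e3|
→ t2 |0a|45|10|02|b4|1e|0e|80|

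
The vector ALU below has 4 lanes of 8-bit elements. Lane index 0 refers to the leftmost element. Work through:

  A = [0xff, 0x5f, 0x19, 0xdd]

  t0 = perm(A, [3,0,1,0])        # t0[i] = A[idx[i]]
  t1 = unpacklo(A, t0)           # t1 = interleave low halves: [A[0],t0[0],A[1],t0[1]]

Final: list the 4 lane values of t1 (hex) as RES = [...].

RES = [ 0xff  0xdd  0x5f  0xff ]

  t0: dd ff 5f ff
  t1: ff dd 5f ff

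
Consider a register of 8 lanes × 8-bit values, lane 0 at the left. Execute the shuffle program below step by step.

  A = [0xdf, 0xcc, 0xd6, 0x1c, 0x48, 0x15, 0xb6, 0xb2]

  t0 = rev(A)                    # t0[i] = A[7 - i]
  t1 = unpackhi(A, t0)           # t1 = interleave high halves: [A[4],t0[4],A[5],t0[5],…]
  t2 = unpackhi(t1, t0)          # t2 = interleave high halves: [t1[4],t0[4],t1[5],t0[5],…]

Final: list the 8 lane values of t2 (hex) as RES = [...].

→ t0 |b2|b6|15|48|1c|d6|cc|df|
→ t1 |48|1c|15|d6|b6|cc|b2|df|
→ t2 |b6|1c|cc|d6|b2|cc|df|df|

RES = [ 0xb6  0x1c  0xcc  0xd6  0xb2  0xcc  0xdf  0xdf ]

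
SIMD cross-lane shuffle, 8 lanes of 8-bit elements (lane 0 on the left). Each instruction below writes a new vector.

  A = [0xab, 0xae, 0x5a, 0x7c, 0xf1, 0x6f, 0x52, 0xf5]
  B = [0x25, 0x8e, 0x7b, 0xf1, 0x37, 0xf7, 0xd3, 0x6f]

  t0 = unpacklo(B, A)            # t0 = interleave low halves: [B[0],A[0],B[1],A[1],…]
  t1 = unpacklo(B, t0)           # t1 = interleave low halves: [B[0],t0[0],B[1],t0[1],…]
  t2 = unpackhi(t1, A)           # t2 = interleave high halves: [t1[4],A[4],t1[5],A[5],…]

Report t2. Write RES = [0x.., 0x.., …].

RES = [0x7b, 0xf1, 0x8e, 0x6f, 0xf1, 0x52, 0xae, 0xf5]

  t0: 25 ab 8e ae 7b 5a f1 7c
  t1: 25 25 8e ab 7b 8e f1 ae
  t2: 7b f1 8e 6f f1 52 ae f5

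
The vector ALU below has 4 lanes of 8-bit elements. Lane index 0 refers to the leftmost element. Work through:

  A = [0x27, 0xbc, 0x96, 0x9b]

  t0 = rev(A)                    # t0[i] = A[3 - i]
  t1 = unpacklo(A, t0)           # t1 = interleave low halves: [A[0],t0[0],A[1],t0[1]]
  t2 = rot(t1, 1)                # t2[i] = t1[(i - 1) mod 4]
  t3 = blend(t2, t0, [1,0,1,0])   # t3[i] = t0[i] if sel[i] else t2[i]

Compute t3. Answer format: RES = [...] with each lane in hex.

RES = [0x9b, 0x27, 0xbc, 0xbc]

  t0: 9b 96 bc 27
  t1: 27 9b bc 96
  t2: 96 27 9b bc
  t3: 9b 27 bc bc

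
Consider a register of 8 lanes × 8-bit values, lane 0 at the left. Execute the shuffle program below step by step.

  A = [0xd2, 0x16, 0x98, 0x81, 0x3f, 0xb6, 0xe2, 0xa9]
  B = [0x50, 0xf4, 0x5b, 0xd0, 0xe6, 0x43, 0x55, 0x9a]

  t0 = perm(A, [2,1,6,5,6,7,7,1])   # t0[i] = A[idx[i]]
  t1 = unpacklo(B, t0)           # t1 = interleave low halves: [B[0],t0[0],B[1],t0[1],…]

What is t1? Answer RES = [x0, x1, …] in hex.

  t0: 98 16 e2 b6 e2 a9 a9 16
  t1: 50 98 f4 16 5b e2 d0 b6

RES = [ 0x50  0x98  0xf4  0x16  0x5b  0xe2  0xd0  0xb6 ]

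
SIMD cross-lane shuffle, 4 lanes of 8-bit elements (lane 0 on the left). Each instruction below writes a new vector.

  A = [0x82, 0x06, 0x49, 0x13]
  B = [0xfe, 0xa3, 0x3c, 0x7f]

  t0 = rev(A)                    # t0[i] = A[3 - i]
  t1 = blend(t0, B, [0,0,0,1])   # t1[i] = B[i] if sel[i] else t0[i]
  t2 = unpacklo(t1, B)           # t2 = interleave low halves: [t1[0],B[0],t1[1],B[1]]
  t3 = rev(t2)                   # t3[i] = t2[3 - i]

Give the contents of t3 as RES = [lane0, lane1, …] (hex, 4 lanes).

RES = [ 0xa3  0x49  0xfe  0x13 ]

t0 = [0x13, 0x49, 0x06, 0x82]
t1 = [0x13, 0x49, 0x06, 0x7f]
t2 = [0x13, 0xfe, 0x49, 0xa3]
t3 = [0xa3, 0x49, 0xfe, 0x13]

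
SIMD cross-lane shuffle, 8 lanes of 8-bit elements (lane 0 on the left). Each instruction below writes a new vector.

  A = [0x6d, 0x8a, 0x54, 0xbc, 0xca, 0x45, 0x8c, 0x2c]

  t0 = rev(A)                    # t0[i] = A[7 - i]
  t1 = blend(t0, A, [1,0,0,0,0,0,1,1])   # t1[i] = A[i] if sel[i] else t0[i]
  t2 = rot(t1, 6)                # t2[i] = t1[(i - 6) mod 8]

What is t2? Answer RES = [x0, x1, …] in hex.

RES = [0x45, 0xca, 0xbc, 0x54, 0x8c, 0x2c, 0x6d, 0x8c]

→ t0 |2c|8c|45|ca|bc|54|8a|6d|
→ t1 |6d|8c|45|ca|bc|54|8c|2c|
→ t2 |45|ca|bc|54|8c|2c|6d|8c|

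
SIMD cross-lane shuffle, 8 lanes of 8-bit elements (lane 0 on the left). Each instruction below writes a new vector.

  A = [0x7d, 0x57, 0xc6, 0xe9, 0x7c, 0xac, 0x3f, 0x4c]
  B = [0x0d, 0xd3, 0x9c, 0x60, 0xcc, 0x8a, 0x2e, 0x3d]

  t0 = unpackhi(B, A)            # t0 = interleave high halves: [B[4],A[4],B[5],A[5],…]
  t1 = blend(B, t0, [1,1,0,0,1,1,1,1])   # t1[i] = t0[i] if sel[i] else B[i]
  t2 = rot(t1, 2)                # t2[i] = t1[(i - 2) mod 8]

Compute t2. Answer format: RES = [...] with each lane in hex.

  t0: cc 7c 8a ac 2e 3f 3d 4c
  t1: cc 7c 9c 60 2e 3f 3d 4c
  t2: 3d 4c cc 7c 9c 60 2e 3f

RES = [ 0x3d  0x4c  0xcc  0x7c  0x9c  0x60  0x2e  0x3f ]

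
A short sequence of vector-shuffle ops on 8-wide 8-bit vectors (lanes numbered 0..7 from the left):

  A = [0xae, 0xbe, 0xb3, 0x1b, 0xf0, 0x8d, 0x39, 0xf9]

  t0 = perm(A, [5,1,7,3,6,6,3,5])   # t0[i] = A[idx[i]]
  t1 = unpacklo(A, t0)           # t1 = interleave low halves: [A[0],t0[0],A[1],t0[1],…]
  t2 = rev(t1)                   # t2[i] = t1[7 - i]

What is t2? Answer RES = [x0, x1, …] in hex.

RES = [ 0x1b  0x1b  0xf9  0xb3  0xbe  0xbe  0x8d  0xae ]

  t0: 8d be f9 1b 39 39 1b 8d
  t1: ae 8d be be b3 f9 1b 1b
  t2: 1b 1b f9 b3 be be 8d ae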